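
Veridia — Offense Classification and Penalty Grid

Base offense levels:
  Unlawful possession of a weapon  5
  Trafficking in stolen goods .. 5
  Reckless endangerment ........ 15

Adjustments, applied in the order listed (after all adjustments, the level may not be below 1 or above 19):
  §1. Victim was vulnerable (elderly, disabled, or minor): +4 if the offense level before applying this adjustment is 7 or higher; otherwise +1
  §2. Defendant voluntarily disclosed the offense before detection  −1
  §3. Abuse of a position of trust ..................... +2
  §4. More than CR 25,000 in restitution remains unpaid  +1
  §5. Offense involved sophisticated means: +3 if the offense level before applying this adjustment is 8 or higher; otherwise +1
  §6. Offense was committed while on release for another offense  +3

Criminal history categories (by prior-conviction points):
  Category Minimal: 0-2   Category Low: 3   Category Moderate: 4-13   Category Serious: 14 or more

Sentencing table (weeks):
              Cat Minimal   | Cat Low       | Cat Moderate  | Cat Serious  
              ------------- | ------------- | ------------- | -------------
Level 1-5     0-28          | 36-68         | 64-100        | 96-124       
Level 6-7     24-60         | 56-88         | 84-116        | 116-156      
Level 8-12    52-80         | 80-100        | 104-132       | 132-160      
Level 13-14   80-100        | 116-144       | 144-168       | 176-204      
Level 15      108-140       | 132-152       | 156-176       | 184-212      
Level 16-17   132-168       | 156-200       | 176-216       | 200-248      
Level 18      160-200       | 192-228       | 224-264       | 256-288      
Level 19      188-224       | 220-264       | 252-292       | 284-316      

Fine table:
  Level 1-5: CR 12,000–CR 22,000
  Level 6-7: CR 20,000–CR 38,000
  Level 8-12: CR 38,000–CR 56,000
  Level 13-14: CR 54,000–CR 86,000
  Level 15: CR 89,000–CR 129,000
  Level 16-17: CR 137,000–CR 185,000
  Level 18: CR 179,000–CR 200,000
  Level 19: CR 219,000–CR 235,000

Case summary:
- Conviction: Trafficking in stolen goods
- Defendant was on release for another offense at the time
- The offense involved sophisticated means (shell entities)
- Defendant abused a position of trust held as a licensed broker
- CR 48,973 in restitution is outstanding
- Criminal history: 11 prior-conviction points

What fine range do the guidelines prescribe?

Base offense level for trafficking in stolen goods: 5.
§3 applies: 5 + 2 = 7.
§4 applies: 7 + 1 = 8.
§5 applies (level before this adjustment is 8 ≥ 8, so +3): 8 + 3 = 11.
§6 applies: 11 + 3 = 14.
Final offense level: 14.
Level 14 falls in the 13-14 band.
Fine table: Level 13-14 → CR 54,000–CR 86,000.

CR 54,000–CR 86,000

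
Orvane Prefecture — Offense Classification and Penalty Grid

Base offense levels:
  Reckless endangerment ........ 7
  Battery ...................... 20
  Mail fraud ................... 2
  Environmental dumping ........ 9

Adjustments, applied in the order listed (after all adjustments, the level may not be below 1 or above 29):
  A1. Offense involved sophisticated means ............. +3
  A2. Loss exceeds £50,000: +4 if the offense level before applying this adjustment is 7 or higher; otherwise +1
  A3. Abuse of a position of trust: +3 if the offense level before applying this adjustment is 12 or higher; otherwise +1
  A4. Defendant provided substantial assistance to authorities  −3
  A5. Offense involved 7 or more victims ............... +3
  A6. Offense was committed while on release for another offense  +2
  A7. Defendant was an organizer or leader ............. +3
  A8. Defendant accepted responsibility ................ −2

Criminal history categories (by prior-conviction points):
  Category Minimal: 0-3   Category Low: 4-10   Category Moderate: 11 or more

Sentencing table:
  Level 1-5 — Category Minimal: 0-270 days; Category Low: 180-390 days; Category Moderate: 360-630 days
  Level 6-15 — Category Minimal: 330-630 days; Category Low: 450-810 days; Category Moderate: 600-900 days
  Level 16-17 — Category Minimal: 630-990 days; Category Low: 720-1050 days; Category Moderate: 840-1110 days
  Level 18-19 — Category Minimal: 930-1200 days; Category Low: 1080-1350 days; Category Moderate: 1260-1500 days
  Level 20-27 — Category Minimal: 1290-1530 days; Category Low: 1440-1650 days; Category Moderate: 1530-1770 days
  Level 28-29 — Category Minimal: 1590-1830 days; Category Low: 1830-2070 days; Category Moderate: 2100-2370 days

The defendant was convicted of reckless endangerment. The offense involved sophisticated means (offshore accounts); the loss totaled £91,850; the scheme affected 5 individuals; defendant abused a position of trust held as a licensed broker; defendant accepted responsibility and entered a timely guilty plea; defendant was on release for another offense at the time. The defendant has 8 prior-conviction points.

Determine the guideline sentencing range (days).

Base offense level for reckless endangerment: 7.
A1 applies: 7 + 3 = 10.
A2 applies (level before this adjustment is 10 ≥ 7, so +4): 10 + 4 = 14.
A3 applies (level before this adjustment is 14 ≥ 12, so +3): 14 + 3 = 17.
A5 does not apply.
A6 applies: 17 + 2 = 19.
A7 does not apply.
A8 applies: 19 − 2 = 17.
Final offense level: 17.
Criminal history: 8 prior points → Category Low (4-10).
Level 17 falls in the 16-17 band.
Grid: Level 16-17 × Category Low = 720-1050 days.

720-1050 days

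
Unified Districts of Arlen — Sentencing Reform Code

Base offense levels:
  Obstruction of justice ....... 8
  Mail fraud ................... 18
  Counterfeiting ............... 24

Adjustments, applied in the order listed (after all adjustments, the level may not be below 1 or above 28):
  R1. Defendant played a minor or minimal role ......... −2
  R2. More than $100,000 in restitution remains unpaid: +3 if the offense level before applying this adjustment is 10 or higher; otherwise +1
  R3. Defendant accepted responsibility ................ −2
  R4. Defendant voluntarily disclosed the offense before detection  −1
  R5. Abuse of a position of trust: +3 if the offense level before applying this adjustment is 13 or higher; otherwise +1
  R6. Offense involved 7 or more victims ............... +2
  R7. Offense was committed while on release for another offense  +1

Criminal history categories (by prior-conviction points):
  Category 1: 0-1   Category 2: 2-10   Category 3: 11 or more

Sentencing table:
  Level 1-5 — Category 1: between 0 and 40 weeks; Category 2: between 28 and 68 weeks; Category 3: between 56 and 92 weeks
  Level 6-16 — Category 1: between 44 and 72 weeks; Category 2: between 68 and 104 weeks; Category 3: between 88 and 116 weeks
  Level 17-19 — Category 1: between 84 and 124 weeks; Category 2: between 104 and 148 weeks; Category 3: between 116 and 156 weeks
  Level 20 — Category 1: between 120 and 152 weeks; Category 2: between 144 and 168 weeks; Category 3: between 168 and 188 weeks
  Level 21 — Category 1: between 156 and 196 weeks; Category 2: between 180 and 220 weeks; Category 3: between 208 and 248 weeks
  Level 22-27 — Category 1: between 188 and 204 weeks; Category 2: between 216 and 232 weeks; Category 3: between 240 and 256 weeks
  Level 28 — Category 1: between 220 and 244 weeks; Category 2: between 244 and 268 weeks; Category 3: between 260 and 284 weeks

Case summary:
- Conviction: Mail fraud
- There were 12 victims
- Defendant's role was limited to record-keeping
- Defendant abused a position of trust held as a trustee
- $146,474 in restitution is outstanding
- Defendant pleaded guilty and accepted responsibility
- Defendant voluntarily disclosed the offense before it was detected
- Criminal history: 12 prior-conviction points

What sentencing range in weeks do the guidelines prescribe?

208-248 weeks

Base offense level for mail fraud: 18.
R1 applies: 18 − 2 = 16.
R2 applies (level before this adjustment is 16 ≥ 10, so +3): 16 + 3 = 19.
R3 applies: 19 − 2 = 17.
R4 applies: 17 − 1 = 16.
R5 applies (level before this adjustment is 16 ≥ 13, so +3): 16 + 3 = 19.
R6 applies: 19 + 2 = 21.
R7 does not apply.
Final offense level: 21.
Criminal history: 12 prior points → Category 3 (11+).
Level 21 falls in the 21 band.
Grid: Level 21 × Category 3 = 208-248 weeks.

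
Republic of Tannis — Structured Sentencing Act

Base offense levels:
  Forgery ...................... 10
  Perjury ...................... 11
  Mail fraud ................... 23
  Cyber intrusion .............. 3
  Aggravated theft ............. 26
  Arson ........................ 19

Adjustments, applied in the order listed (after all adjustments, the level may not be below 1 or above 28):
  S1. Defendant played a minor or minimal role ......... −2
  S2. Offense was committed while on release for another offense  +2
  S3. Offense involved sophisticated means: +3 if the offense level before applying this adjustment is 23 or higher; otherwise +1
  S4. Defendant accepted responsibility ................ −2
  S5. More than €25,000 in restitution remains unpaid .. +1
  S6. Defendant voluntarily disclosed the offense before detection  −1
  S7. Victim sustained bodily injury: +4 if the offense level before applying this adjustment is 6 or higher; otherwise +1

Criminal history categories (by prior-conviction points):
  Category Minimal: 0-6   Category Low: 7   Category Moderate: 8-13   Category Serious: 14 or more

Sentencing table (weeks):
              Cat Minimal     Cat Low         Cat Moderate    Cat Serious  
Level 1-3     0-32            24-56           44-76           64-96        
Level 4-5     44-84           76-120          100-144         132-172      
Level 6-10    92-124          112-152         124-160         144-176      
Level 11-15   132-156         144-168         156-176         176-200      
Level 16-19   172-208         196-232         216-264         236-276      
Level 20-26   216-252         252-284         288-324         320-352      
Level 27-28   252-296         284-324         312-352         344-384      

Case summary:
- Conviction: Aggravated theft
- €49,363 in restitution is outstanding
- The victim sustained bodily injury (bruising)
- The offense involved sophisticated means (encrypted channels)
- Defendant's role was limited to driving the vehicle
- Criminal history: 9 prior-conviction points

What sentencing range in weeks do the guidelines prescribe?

Base offense level for aggravated theft: 26.
S1 applies: 26 − 2 = 24.
S3 applies (level before this adjustment is 24 ≥ 23, so +3): 24 + 3 = 27.
S5 applies: 27 + 1 = 28.
S6 does not apply.
S7 applies (level before this adjustment is 28 ≥ 6, so +4): 28 + 4 = 32.
Level 32 exceeds the maximum of 28; capped at 28.
Final offense level: 28.
Criminal history: 9 prior points → Category Moderate (8-13).
Level 28 falls in the 27-28 band.
Grid: Level 27-28 × Category Moderate = 312-352 weeks.

312-352 weeks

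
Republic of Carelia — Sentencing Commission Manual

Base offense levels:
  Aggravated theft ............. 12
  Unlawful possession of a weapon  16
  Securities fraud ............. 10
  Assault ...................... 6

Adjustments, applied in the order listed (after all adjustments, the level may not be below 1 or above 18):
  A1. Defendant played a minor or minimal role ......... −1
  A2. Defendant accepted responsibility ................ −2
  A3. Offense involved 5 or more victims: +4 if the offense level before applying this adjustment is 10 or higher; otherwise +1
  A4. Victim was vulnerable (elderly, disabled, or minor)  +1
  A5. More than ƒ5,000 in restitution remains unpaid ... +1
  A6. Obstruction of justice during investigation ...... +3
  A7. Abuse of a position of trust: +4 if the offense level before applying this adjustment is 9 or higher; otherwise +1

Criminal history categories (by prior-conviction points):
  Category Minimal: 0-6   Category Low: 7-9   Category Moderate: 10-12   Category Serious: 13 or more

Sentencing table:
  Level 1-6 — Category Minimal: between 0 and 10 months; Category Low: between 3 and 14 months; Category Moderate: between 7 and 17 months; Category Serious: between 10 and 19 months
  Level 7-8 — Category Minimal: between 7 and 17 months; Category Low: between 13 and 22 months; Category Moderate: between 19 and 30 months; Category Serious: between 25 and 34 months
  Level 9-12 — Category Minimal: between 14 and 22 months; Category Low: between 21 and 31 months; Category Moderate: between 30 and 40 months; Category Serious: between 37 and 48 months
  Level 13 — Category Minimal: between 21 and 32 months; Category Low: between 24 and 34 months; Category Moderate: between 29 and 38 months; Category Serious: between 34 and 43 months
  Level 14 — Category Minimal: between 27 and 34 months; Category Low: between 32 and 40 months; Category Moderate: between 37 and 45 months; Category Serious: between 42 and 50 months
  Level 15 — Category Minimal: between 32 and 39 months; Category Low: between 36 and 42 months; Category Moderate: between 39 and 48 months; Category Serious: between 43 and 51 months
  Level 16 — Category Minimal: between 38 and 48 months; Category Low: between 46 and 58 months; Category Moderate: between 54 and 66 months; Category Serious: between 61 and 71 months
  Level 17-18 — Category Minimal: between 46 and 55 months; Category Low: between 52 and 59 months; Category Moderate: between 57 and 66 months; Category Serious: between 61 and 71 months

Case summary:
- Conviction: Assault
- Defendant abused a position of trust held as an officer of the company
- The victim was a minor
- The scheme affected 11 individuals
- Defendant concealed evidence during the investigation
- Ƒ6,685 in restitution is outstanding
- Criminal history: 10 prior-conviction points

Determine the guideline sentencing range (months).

Base offense level for assault: 6.
A2 does not apply.
A3 applies (level before this adjustment is 6 < 10, so +1): 6 + 1 = 7.
A4 applies: 7 + 1 = 8.
A5 applies: 8 + 1 = 9.
A6 applies: 9 + 3 = 12.
A7 applies (level before this adjustment is 12 ≥ 9, so +4): 12 + 4 = 16.
Final offense level: 16.
Criminal history: 10 prior points → Category Moderate (10-12).
Level 16 falls in the 16 band.
Grid: Level 16 × Category Moderate = 54-66 months.

54-66 months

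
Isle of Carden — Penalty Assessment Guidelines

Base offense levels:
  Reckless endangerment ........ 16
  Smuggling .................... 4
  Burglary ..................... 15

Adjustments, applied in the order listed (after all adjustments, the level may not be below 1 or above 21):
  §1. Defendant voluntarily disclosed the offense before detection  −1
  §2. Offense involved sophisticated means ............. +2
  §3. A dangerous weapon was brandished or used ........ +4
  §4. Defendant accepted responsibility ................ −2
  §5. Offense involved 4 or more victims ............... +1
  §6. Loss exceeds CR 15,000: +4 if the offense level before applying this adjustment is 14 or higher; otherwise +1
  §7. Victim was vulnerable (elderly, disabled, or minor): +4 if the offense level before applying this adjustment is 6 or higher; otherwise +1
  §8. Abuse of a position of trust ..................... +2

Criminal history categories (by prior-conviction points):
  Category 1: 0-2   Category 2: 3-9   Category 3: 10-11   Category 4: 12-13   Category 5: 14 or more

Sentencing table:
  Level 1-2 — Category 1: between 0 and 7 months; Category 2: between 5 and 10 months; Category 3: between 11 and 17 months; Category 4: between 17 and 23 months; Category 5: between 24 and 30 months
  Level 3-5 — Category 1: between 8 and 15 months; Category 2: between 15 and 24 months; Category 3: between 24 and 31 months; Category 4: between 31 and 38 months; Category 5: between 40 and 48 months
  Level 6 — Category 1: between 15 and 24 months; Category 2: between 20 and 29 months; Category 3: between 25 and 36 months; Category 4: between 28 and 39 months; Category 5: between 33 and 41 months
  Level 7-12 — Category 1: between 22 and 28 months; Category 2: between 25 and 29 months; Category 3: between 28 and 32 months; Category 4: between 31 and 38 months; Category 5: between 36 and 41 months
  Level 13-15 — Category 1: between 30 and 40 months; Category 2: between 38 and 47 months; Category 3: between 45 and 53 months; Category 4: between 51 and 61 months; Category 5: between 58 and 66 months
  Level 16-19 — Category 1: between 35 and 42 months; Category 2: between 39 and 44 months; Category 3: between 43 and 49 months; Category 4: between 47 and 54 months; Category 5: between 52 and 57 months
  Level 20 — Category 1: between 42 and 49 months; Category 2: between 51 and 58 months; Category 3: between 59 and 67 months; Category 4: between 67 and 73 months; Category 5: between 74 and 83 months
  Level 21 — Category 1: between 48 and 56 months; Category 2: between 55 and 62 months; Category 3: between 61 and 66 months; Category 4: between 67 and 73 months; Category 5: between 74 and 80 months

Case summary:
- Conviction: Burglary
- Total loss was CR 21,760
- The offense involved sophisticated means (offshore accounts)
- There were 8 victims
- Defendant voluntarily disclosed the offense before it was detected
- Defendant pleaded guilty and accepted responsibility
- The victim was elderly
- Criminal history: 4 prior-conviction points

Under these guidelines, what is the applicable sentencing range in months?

55-62 months

Base offense level for burglary: 15.
§1 applies: 15 − 1 = 14.
§2 applies: 14 + 2 = 16.
§3 does not apply.
§4 applies: 16 − 2 = 14.
§5 applies: 14 + 1 = 15.
§6 applies (level before this adjustment is 15 ≥ 14, so +4): 15 + 4 = 19.
§7 applies (level before this adjustment is 19 ≥ 6, so +4): 19 + 4 = 23.
§8 does not apply.
Level 23 exceeds the maximum of 21; capped at 21.
Final offense level: 21.
Criminal history: 4 prior points → Category 2 (3-9).
Level 21 falls in the 21 band.
Grid: Level 21 × Category 2 = 55-62 months.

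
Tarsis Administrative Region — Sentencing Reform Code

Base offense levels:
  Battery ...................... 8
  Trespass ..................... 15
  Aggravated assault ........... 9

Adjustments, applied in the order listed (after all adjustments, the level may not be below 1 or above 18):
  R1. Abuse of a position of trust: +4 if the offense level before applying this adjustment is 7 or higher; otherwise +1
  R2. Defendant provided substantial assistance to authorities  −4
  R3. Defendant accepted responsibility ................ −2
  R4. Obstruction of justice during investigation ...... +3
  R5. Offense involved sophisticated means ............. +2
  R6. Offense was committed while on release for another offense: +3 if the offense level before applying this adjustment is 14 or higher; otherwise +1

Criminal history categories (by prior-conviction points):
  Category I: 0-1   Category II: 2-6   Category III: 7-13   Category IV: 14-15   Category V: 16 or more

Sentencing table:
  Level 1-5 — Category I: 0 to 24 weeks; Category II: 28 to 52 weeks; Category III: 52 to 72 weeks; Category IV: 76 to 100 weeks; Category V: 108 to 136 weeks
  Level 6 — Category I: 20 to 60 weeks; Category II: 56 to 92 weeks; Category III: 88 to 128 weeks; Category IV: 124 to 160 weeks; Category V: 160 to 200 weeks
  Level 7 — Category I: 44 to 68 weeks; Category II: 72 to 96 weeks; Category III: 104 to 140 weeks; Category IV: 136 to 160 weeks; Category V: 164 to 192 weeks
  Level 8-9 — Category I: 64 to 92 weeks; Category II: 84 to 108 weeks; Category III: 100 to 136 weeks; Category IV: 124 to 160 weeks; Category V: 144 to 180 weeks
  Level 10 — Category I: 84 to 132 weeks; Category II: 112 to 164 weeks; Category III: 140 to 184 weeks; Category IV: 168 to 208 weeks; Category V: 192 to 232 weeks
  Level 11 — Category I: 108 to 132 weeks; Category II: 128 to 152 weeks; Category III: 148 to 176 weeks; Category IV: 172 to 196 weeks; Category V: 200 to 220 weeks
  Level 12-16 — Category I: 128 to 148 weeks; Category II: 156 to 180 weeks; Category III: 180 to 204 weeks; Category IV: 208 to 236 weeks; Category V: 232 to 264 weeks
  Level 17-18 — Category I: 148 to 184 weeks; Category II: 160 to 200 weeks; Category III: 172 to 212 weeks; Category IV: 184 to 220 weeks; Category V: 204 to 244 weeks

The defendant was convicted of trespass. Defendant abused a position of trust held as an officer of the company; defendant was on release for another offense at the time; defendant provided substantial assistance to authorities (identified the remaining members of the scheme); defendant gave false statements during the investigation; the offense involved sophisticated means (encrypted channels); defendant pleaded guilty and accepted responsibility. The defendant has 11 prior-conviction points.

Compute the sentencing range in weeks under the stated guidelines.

Base offense level for trespass: 15.
R1 applies (level before this adjustment is 15 ≥ 7, so +4): 15 + 4 = 19.
R2 applies: 19 − 4 = 15.
R3 applies: 15 − 2 = 13.
R4 applies: 13 + 3 = 16.
R5 applies: 16 + 2 = 18.
R6 applies (level before this adjustment is 18 ≥ 14, so +3): 18 + 3 = 21.
Level 21 exceeds the maximum of 18; capped at 18.
Final offense level: 18.
Criminal history: 11 prior points → Category III (7-13).
Level 18 falls in the 17-18 band.
Grid: Level 17-18 × Category III = 172-212 weeks.

172-212 weeks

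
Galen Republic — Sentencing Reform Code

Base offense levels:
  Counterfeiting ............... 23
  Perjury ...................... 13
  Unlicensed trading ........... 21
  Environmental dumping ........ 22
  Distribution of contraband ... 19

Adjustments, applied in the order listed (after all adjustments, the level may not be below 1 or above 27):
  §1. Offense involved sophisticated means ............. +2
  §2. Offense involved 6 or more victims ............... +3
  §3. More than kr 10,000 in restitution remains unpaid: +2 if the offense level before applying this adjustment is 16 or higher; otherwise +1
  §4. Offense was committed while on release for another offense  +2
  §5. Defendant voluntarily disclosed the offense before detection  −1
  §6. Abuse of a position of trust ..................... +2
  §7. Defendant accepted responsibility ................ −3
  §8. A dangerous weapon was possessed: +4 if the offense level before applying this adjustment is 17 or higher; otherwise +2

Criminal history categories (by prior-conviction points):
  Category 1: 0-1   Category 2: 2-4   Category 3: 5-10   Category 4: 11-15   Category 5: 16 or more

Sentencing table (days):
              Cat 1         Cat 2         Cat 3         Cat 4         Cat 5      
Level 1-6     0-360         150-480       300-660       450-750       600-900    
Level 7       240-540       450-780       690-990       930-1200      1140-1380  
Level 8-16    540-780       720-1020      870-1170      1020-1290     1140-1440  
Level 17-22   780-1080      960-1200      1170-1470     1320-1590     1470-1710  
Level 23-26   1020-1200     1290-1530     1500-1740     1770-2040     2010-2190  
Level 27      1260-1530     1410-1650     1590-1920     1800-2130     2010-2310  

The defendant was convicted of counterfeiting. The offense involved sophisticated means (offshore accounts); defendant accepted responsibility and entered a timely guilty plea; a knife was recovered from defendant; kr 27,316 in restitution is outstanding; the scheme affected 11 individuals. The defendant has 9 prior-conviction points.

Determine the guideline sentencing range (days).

Base offense level for counterfeiting: 23.
§1 applies: 23 + 2 = 25.
§2 applies: 25 + 3 = 28.
§3 applies (level before this adjustment is 28 ≥ 16, so +2): 28 + 2 = 30.
§4 does not apply.
§6 does not apply.
§7 applies: 30 − 3 = 27.
§8 applies (level before this adjustment is 27 ≥ 17, so +4): 27 + 4 = 31.
Level 31 exceeds the maximum of 27; capped at 27.
Final offense level: 27.
Criminal history: 9 prior points → Category 3 (5-10).
Level 27 falls in the 27 band.
Grid: Level 27 × Category 3 = 1590-1920 days.

1590-1920 days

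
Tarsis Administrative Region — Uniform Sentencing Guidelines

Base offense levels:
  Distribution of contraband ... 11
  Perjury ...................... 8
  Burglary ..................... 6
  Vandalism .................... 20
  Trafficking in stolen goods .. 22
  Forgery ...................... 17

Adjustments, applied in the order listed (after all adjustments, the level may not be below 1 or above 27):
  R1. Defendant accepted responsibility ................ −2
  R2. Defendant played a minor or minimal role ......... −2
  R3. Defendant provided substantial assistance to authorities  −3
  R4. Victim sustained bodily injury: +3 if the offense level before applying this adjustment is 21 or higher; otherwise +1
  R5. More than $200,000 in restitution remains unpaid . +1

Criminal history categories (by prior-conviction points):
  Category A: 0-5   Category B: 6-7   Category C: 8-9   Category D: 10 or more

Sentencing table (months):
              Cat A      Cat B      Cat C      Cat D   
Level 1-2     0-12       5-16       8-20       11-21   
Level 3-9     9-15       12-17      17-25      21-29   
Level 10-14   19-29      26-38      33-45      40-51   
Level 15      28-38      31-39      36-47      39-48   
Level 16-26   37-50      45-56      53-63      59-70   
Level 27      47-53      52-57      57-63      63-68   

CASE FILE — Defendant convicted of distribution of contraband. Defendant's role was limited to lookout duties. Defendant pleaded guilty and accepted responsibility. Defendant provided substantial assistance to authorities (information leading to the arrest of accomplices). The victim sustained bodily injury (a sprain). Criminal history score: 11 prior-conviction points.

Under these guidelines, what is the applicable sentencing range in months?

Base offense level for distribution of contraband: 11.
R1 applies: 11 − 2 = 9.
R2 applies: 9 − 2 = 7.
R3 applies: 7 − 3 = 4.
R4 applies (level before this adjustment is 4 < 21, so +1): 4 + 1 = 5.
R5 does not apply.
Final offense level: 5.
Criminal history: 11 prior points → Category D (10+).
Level 5 falls in the 3-9 band.
Grid: Level 3-9 × Category D = 21-29 months.

21-29 months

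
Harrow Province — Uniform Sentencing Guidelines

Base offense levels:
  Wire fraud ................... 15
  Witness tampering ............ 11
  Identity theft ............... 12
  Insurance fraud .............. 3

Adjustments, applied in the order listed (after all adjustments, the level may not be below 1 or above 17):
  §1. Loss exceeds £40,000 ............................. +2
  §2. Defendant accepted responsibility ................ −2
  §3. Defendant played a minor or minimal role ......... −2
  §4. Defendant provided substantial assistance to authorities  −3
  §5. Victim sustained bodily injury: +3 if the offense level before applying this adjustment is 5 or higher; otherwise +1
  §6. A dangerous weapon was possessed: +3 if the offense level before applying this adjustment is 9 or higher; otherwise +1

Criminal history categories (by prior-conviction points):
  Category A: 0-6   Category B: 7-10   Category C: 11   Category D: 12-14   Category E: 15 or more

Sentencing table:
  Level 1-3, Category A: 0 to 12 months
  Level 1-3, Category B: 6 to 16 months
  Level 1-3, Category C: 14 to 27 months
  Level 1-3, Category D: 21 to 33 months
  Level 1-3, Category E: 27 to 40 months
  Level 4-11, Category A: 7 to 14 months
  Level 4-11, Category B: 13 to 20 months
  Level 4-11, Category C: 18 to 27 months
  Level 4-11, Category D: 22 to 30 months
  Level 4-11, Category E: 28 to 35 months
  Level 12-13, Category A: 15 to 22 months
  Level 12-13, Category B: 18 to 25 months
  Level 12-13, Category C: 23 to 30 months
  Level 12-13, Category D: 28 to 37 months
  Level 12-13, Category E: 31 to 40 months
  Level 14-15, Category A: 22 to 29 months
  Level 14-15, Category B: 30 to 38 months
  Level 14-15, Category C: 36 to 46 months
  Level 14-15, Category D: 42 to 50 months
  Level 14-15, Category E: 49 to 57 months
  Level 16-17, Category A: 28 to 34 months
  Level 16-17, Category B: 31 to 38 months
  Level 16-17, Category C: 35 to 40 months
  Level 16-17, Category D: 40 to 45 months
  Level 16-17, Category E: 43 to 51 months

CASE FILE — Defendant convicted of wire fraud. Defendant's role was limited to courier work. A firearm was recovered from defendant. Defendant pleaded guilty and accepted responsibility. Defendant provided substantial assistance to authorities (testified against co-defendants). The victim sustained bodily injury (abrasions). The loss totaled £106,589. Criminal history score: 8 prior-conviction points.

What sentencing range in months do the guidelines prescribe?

31-38 months

Base offense level for wire fraud: 15.
§1 applies: 15 + 2 = 17.
§2 applies: 17 − 2 = 15.
§3 applies: 15 − 2 = 13.
§4 applies: 13 − 3 = 10.
§5 applies (level before this adjustment is 10 ≥ 5, so +3): 10 + 3 = 13.
§6 applies (level before this adjustment is 13 ≥ 9, so +3): 13 + 3 = 16.
Final offense level: 16.
Criminal history: 8 prior points → Category B (7-10).
Level 16 falls in the 16-17 band.
Grid: Level 16-17 × Category B = 31-38 months.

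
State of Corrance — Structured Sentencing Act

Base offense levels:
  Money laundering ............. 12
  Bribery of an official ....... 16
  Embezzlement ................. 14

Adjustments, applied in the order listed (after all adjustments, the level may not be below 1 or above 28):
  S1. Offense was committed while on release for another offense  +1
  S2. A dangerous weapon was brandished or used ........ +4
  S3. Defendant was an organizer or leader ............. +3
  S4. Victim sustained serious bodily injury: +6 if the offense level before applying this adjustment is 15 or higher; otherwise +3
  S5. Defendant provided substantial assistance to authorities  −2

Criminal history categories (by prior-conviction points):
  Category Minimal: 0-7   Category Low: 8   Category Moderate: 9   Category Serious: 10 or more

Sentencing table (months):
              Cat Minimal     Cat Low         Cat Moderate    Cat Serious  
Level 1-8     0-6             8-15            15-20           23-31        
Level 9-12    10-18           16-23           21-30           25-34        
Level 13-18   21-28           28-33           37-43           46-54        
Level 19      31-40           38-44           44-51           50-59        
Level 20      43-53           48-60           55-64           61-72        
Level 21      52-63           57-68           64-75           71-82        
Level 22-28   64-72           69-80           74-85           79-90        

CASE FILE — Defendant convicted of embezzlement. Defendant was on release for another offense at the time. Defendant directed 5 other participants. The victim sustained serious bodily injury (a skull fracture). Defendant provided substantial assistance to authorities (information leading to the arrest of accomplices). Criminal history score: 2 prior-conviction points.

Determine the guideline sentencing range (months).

64-72 months

Base offense level for embezzlement: 14.
S1 applies: 14 + 1 = 15.
S2 does not apply.
S3 applies: 15 + 3 = 18.
S4 applies (level before this adjustment is 18 ≥ 15, so +6): 18 + 6 = 24.
S5 applies: 24 − 2 = 22.
Final offense level: 22.
Criminal history: 2 prior points → Category Minimal (0-7).
Level 22 falls in the 22-28 band.
Grid: Level 22-28 × Category Minimal = 64-72 months.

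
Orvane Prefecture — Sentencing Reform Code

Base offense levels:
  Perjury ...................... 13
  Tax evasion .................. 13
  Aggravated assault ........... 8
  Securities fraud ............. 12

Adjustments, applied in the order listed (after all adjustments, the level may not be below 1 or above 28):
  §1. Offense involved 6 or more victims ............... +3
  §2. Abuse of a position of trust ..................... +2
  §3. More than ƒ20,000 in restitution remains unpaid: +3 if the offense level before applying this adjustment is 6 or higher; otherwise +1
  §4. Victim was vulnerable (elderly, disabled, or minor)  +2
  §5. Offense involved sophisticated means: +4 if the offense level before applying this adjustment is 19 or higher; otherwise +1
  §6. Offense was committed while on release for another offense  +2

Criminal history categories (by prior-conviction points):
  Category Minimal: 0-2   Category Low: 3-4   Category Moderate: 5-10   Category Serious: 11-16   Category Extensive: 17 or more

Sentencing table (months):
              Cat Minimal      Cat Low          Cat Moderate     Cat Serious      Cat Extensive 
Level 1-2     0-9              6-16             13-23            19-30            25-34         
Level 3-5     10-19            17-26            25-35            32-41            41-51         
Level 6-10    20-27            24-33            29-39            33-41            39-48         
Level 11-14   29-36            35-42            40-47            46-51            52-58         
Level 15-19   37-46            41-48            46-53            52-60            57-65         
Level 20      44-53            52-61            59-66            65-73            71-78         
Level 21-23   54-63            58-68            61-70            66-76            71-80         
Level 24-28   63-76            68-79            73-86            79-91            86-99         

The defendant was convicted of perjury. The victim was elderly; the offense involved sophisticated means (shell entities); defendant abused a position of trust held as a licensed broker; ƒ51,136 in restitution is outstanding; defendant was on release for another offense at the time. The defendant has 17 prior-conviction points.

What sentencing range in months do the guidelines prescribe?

86-99 months

Base offense level for perjury: 13.
§1 does not apply.
§2 applies: 13 + 2 = 15.
§3 applies (level before this adjustment is 15 ≥ 6, so +3): 15 + 3 = 18.
§4 applies: 18 + 2 = 20.
§5 applies (level before this adjustment is 20 ≥ 19, so +4): 20 + 4 = 24.
§6 applies: 24 + 2 = 26.
Final offense level: 26.
Criminal history: 17 prior points → Category Extensive (17+).
Level 26 falls in the 24-28 band.
Grid: Level 24-28 × Category Extensive = 86-99 months.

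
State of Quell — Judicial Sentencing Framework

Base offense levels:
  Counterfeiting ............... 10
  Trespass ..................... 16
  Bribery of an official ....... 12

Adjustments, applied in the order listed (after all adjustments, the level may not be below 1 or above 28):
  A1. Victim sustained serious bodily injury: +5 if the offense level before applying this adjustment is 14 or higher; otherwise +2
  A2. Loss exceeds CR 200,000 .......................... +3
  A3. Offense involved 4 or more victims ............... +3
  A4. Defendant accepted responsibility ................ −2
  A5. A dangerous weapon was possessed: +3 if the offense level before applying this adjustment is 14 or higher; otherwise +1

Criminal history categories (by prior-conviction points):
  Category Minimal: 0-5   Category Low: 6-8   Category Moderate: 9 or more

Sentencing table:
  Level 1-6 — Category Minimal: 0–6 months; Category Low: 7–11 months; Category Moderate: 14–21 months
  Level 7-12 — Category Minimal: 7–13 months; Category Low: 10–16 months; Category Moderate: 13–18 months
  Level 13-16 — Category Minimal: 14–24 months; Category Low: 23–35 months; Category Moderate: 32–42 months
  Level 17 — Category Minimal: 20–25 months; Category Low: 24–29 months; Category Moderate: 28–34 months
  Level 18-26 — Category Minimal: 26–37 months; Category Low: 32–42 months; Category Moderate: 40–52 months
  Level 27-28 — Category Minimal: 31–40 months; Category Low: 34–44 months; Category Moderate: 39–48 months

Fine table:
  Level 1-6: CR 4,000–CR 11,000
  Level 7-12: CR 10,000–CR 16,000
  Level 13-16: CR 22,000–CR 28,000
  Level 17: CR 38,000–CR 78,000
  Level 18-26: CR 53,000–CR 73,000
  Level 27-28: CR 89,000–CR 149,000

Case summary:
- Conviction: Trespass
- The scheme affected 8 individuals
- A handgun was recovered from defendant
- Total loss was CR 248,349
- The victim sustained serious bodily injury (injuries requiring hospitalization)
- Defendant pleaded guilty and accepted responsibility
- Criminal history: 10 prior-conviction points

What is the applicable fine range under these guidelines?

Base offense level for trespass: 16.
A1 applies (level before this adjustment is 16 ≥ 14, so +5): 16 + 5 = 21.
A2 applies: 21 + 3 = 24.
A3 applies: 24 + 3 = 27.
A4 applies: 27 − 2 = 25.
A5 applies (level before this adjustment is 25 ≥ 14, so +3): 25 + 3 = 28.
Final offense level: 28.
Level 28 falls in the 27-28 band.
Fine table: Level 27-28 → CR 89,000–CR 149,000.

CR 89,000–CR 149,000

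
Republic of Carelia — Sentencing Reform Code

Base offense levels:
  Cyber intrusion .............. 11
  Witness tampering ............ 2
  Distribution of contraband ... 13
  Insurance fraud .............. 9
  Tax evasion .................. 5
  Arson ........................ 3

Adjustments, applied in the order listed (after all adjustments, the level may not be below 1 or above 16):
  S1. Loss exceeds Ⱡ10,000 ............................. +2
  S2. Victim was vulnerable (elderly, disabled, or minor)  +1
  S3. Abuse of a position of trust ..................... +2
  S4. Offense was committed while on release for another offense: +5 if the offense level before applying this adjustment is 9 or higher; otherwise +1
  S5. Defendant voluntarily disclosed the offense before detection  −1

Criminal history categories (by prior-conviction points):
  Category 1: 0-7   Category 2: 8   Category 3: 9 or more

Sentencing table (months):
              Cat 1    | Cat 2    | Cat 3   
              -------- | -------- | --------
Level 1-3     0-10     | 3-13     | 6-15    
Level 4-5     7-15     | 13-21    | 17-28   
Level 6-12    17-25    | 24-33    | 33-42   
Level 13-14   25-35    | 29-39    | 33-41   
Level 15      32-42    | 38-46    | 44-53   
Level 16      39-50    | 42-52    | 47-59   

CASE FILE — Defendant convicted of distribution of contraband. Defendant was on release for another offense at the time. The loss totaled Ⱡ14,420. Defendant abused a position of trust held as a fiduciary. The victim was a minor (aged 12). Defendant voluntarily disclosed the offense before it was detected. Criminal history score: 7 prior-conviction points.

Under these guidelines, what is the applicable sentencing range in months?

Base offense level for distribution of contraband: 13.
S1 applies: 13 + 2 = 15.
S2 applies: 15 + 1 = 16.
S3 applies: 16 + 2 = 18.
S4 applies (level before this adjustment is 18 ≥ 9, so +5): 18 + 5 = 23.
S5 applies: 23 − 1 = 22.
Level 22 exceeds the maximum of 16; capped at 16.
Final offense level: 16.
Criminal history: 7 prior points → Category 1 (0-7).
Level 16 falls in the 16 band.
Grid: Level 16 × Category 1 = 39-50 months.

39-50 months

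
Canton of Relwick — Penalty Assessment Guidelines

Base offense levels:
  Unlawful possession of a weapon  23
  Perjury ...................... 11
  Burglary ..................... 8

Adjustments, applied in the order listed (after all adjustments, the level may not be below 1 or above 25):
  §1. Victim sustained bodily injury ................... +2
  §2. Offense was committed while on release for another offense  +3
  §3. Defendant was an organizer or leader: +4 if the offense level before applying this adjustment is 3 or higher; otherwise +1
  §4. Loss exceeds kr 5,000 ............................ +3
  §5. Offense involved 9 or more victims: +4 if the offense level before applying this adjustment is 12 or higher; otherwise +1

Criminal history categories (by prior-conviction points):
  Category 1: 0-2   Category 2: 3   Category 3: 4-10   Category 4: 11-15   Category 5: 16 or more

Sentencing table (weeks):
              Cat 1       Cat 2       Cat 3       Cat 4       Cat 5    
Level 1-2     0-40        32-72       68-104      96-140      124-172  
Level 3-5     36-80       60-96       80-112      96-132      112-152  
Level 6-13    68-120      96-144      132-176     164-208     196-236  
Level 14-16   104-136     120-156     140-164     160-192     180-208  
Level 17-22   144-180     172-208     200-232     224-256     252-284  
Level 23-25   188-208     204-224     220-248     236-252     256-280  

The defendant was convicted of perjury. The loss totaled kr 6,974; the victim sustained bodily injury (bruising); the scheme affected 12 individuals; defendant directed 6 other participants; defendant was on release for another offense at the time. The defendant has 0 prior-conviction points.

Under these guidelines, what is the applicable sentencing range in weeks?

188-208 weeks

Base offense level for perjury: 11.
§1 applies: 11 + 2 = 13.
§2 applies: 13 + 3 = 16.
§3 applies (level before this adjustment is 16 ≥ 3, so +4): 16 + 4 = 20.
§4 applies: 20 + 3 = 23.
§5 applies (level before this adjustment is 23 ≥ 12, so +4): 23 + 4 = 27.
Level 27 exceeds the maximum of 25; capped at 25.
Final offense level: 25.
Criminal history: 0 prior points → Category 1 (0-2).
Level 25 falls in the 23-25 band.
Grid: Level 23-25 × Category 1 = 188-208 weeks.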